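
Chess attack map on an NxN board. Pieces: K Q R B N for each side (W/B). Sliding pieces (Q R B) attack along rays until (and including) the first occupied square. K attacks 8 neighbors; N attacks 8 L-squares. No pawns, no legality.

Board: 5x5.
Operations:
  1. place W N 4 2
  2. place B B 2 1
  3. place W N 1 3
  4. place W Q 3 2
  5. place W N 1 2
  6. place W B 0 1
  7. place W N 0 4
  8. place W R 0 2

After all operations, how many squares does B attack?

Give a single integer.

Op 1: place WN@(4,2)
Op 2: place BB@(2,1)
Op 3: place WN@(1,3)
Op 4: place WQ@(3,2)
Op 5: place WN@(1,2)
Op 6: place WB@(0,1)
Op 7: place WN@(0,4)
Op 8: place WR@(0,2)
Per-piece attacks for B:
  BB@(2,1): attacks (3,2) (3,0) (1,2) (1,0) [ray(1,1) blocked at (3,2); ray(-1,1) blocked at (1,2)]
Union (4 distinct): (1,0) (1,2) (3,0) (3,2)

Answer: 4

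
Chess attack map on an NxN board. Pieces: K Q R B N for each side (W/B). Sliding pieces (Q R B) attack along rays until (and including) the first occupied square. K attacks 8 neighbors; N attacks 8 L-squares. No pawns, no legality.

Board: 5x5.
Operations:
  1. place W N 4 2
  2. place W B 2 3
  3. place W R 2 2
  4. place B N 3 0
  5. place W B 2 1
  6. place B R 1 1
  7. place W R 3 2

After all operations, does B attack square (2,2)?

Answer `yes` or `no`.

Answer: yes

Derivation:
Op 1: place WN@(4,2)
Op 2: place WB@(2,3)
Op 3: place WR@(2,2)
Op 4: place BN@(3,0)
Op 5: place WB@(2,1)
Op 6: place BR@(1,1)
Op 7: place WR@(3,2)
Per-piece attacks for B:
  BR@(1,1): attacks (1,2) (1,3) (1,4) (1,0) (2,1) (0,1) [ray(1,0) blocked at (2,1)]
  BN@(3,0): attacks (4,2) (2,2) (1,1)
B attacks (2,2): yes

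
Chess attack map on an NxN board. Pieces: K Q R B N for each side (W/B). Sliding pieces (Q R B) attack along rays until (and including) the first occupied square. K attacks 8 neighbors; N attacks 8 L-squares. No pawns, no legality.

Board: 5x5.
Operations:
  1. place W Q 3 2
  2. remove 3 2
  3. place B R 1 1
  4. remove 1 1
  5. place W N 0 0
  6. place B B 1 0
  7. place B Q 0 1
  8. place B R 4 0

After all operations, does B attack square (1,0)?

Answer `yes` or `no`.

Answer: yes

Derivation:
Op 1: place WQ@(3,2)
Op 2: remove (3,2)
Op 3: place BR@(1,1)
Op 4: remove (1,1)
Op 5: place WN@(0,0)
Op 6: place BB@(1,0)
Op 7: place BQ@(0,1)
Op 8: place BR@(4,0)
Per-piece attacks for B:
  BQ@(0,1): attacks (0,2) (0,3) (0,4) (0,0) (1,1) (2,1) (3,1) (4,1) (1,2) (2,3) (3,4) (1,0) [ray(0,-1) blocked at (0,0); ray(1,-1) blocked at (1,0)]
  BB@(1,0): attacks (2,1) (3,2) (4,3) (0,1) [ray(-1,1) blocked at (0,1)]
  BR@(4,0): attacks (4,1) (4,2) (4,3) (4,4) (3,0) (2,0) (1,0) [ray(-1,0) blocked at (1,0)]
B attacks (1,0): yes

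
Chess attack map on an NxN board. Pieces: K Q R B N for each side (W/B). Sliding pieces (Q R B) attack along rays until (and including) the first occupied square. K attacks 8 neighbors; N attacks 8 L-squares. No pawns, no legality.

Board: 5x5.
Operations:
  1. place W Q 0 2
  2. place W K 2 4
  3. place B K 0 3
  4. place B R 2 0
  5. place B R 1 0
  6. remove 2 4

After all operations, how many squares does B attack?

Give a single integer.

Answer: 15

Derivation:
Op 1: place WQ@(0,2)
Op 2: place WK@(2,4)
Op 3: place BK@(0,3)
Op 4: place BR@(2,0)
Op 5: place BR@(1,0)
Op 6: remove (2,4)
Per-piece attacks for B:
  BK@(0,3): attacks (0,4) (0,2) (1,3) (1,4) (1,2)
  BR@(1,0): attacks (1,1) (1,2) (1,3) (1,4) (2,0) (0,0) [ray(1,0) blocked at (2,0)]
  BR@(2,0): attacks (2,1) (2,2) (2,3) (2,4) (3,0) (4,0) (1,0) [ray(-1,0) blocked at (1,0)]
Union (15 distinct): (0,0) (0,2) (0,4) (1,0) (1,1) (1,2) (1,3) (1,4) (2,0) (2,1) (2,2) (2,3) (2,4) (3,0) (4,0)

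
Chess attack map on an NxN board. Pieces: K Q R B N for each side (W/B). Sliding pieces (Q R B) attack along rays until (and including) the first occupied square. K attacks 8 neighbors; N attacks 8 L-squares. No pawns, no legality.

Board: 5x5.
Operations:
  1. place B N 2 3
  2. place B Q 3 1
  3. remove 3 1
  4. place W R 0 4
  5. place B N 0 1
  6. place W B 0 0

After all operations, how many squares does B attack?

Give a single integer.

Op 1: place BN@(2,3)
Op 2: place BQ@(3,1)
Op 3: remove (3,1)
Op 4: place WR@(0,4)
Op 5: place BN@(0,1)
Op 6: place WB@(0,0)
Per-piece attacks for B:
  BN@(0,1): attacks (1,3) (2,2) (2,0)
  BN@(2,3): attacks (4,4) (0,4) (3,1) (4,2) (1,1) (0,2)
Union (9 distinct): (0,2) (0,4) (1,1) (1,3) (2,0) (2,2) (3,1) (4,2) (4,4)

Answer: 9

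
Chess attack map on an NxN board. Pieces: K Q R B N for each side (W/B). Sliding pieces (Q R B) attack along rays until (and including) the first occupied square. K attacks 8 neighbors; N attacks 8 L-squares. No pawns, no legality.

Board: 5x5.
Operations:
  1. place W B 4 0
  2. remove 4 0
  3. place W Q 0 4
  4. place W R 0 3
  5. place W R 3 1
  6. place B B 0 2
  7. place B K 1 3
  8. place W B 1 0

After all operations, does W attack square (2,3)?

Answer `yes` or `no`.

Answer: no

Derivation:
Op 1: place WB@(4,0)
Op 2: remove (4,0)
Op 3: place WQ@(0,4)
Op 4: place WR@(0,3)
Op 5: place WR@(3,1)
Op 6: place BB@(0,2)
Op 7: place BK@(1,3)
Op 8: place WB@(1,0)
Per-piece attacks for W:
  WR@(0,3): attacks (0,4) (0,2) (1,3) [ray(0,1) blocked at (0,4); ray(0,-1) blocked at (0,2); ray(1,0) blocked at (1,3)]
  WQ@(0,4): attacks (0,3) (1,4) (2,4) (3,4) (4,4) (1,3) [ray(0,-1) blocked at (0,3); ray(1,-1) blocked at (1,3)]
  WB@(1,0): attacks (2,1) (3,2) (4,3) (0,1)
  WR@(3,1): attacks (3,2) (3,3) (3,4) (3,0) (4,1) (2,1) (1,1) (0,1)
W attacks (2,3): no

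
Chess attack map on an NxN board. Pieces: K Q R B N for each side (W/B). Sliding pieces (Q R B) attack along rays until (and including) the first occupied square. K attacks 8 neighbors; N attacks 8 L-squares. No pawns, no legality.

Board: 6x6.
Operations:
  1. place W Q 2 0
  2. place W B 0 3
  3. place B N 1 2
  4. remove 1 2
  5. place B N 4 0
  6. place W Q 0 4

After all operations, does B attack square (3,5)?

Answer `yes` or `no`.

Op 1: place WQ@(2,0)
Op 2: place WB@(0,3)
Op 3: place BN@(1,2)
Op 4: remove (1,2)
Op 5: place BN@(4,0)
Op 6: place WQ@(0,4)
Per-piece attacks for B:
  BN@(4,0): attacks (5,2) (3,2) (2,1)
B attacks (3,5): no

Answer: no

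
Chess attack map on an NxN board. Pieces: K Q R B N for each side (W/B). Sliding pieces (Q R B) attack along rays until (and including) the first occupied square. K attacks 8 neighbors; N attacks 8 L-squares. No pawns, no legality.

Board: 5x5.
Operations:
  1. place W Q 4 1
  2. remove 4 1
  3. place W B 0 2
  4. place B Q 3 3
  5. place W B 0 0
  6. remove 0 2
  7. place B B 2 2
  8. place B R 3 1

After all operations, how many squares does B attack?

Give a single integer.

Op 1: place WQ@(4,1)
Op 2: remove (4,1)
Op 3: place WB@(0,2)
Op 4: place BQ@(3,3)
Op 5: place WB@(0,0)
Op 6: remove (0,2)
Op 7: place BB@(2,2)
Op 8: place BR@(3,1)
Per-piece attacks for B:
  BB@(2,2): attacks (3,3) (3,1) (1,3) (0,4) (1,1) (0,0) [ray(1,1) blocked at (3,3); ray(1,-1) blocked at (3,1); ray(-1,-1) blocked at (0,0)]
  BR@(3,1): attacks (3,2) (3,3) (3,0) (4,1) (2,1) (1,1) (0,1) [ray(0,1) blocked at (3,3)]
  BQ@(3,3): attacks (3,4) (3,2) (3,1) (4,3) (2,3) (1,3) (0,3) (4,4) (4,2) (2,4) (2,2) [ray(0,-1) blocked at (3,1); ray(-1,-1) blocked at (2,2)]
Union (19 distinct): (0,0) (0,1) (0,3) (0,4) (1,1) (1,3) (2,1) (2,2) (2,3) (2,4) (3,0) (3,1) (3,2) (3,3) (3,4) (4,1) (4,2) (4,3) (4,4)

Answer: 19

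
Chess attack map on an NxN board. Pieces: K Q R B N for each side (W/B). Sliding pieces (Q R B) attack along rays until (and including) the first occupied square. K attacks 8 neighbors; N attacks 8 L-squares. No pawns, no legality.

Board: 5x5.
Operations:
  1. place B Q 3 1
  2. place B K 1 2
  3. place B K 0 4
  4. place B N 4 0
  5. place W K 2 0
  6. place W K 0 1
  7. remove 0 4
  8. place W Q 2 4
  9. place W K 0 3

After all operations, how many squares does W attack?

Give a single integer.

Answer: 18

Derivation:
Op 1: place BQ@(3,1)
Op 2: place BK@(1,2)
Op 3: place BK@(0,4)
Op 4: place BN@(4,0)
Op 5: place WK@(2,0)
Op 6: place WK@(0,1)
Op 7: remove (0,4)
Op 8: place WQ@(2,4)
Op 9: place WK@(0,3)
Per-piece attacks for W:
  WK@(0,1): attacks (0,2) (0,0) (1,1) (1,2) (1,0)
  WK@(0,3): attacks (0,4) (0,2) (1,3) (1,4) (1,2)
  WK@(2,0): attacks (2,1) (3,0) (1,0) (3,1) (1,1)
  WQ@(2,4): attacks (2,3) (2,2) (2,1) (2,0) (3,4) (4,4) (1,4) (0,4) (3,3) (4,2) (1,3) (0,2) [ray(0,-1) blocked at (2,0)]
Union (18 distinct): (0,0) (0,2) (0,4) (1,0) (1,1) (1,2) (1,3) (1,4) (2,0) (2,1) (2,2) (2,3) (3,0) (3,1) (3,3) (3,4) (4,2) (4,4)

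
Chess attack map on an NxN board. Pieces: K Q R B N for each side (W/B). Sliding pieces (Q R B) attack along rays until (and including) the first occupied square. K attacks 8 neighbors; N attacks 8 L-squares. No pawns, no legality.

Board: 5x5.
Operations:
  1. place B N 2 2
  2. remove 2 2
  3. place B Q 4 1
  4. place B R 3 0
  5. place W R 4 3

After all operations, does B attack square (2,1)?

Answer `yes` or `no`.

Op 1: place BN@(2,2)
Op 2: remove (2,2)
Op 3: place BQ@(4,1)
Op 4: place BR@(3,0)
Op 5: place WR@(4,3)
Per-piece attacks for B:
  BR@(3,0): attacks (3,1) (3,2) (3,3) (3,4) (4,0) (2,0) (1,0) (0,0)
  BQ@(4,1): attacks (4,2) (4,3) (4,0) (3,1) (2,1) (1,1) (0,1) (3,2) (2,3) (1,4) (3,0) [ray(0,1) blocked at (4,3); ray(-1,-1) blocked at (3,0)]
B attacks (2,1): yes

Answer: yes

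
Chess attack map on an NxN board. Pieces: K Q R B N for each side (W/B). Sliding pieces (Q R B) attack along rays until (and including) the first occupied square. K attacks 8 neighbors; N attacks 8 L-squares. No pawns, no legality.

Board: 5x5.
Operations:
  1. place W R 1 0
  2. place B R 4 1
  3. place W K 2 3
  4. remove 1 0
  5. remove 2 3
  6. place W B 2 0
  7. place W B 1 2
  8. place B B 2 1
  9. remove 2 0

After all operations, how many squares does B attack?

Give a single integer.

Answer: 10

Derivation:
Op 1: place WR@(1,0)
Op 2: place BR@(4,1)
Op 3: place WK@(2,3)
Op 4: remove (1,0)
Op 5: remove (2,3)
Op 6: place WB@(2,0)
Op 7: place WB@(1,2)
Op 8: place BB@(2,1)
Op 9: remove (2,0)
Per-piece attacks for B:
  BB@(2,1): attacks (3,2) (4,3) (3,0) (1,2) (1,0) [ray(-1,1) blocked at (1,2)]
  BR@(4,1): attacks (4,2) (4,3) (4,4) (4,0) (3,1) (2,1) [ray(-1,0) blocked at (2,1)]
Union (10 distinct): (1,0) (1,2) (2,1) (3,0) (3,1) (3,2) (4,0) (4,2) (4,3) (4,4)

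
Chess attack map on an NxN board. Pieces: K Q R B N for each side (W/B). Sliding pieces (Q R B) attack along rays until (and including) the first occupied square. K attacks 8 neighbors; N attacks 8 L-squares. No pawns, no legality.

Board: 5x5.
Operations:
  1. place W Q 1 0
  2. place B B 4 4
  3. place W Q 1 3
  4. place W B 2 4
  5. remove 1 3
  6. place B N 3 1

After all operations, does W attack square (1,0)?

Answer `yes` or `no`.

Op 1: place WQ@(1,0)
Op 2: place BB@(4,4)
Op 3: place WQ@(1,3)
Op 4: place WB@(2,4)
Op 5: remove (1,3)
Op 6: place BN@(3,1)
Per-piece attacks for W:
  WQ@(1,0): attacks (1,1) (1,2) (1,3) (1,4) (2,0) (3,0) (4,0) (0,0) (2,1) (3,2) (4,3) (0,1)
  WB@(2,4): attacks (3,3) (4,2) (1,3) (0,2)
W attacks (1,0): no

Answer: no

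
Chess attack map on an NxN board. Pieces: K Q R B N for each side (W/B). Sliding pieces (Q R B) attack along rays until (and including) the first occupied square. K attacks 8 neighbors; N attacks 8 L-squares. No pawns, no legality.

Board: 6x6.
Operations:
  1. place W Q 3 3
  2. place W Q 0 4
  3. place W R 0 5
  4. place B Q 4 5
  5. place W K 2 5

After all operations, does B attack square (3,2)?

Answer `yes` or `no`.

Answer: no

Derivation:
Op 1: place WQ@(3,3)
Op 2: place WQ@(0,4)
Op 3: place WR@(0,5)
Op 4: place BQ@(4,5)
Op 5: place WK@(2,5)
Per-piece attacks for B:
  BQ@(4,5): attacks (4,4) (4,3) (4,2) (4,1) (4,0) (5,5) (3,5) (2,5) (5,4) (3,4) (2,3) (1,2) (0,1) [ray(-1,0) blocked at (2,5)]
B attacks (3,2): no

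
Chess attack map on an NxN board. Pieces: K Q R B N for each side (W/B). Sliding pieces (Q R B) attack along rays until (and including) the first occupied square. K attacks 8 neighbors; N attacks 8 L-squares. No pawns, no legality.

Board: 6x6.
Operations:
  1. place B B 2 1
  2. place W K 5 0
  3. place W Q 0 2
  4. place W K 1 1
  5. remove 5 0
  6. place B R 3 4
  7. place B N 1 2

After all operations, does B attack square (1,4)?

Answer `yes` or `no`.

Op 1: place BB@(2,1)
Op 2: place WK@(5,0)
Op 3: place WQ@(0,2)
Op 4: place WK@(1,1)
Op 5: remove (5,0)
Op 6: place BR@(3,4)
Op 7: place BN@(1,2)
Per-piece attacks for B:
  BN@(1,2): attacks (2,4) (3,3) (0,4) (2,0) (3,1) (0,0)
  BB@(2,1): attacks (3,2) (4,3) (5,4) (3,0) (1,2) (1,0) [ray(-1,1) blocked at (1,2)]
  BR@(3,4): attacks (3,5) (3,3) (3,2) (3,1) (3,0) (4,4) (5,4) (2,4) (1,4) (0,4)
B attacks (1,4): yes

Answer: yes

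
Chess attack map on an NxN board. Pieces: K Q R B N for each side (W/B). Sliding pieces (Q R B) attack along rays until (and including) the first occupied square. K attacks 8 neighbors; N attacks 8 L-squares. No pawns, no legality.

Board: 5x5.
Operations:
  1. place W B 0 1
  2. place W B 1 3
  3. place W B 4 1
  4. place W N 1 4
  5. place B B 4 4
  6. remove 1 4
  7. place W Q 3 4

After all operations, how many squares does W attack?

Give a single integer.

Op 1: place WB@(0,1)
Op 2: place WB@(1,3)
Op 3: place WB@(4,1)
Op 4: place WN@(1,4)
Op 5: place BB@(4,4)
Op 6: remove (1,4)
Op 7: place WQ@(3,4)
Per-piece attacks for W:
  WB@(0,1): attacks (1,2) (2,3) (3,4) (1,0) [ray(1,1) blocked at (3,4)]
  WB@(1,3): attacks (2,4) (2,2) (3,1) (4,0) (0,4) (0,2)
  WQ@(3,4): attacks (3,3) (3,2) (3,1) (3,0) (4,4) (2,4) (1,4) (0,4) (4,3) (2,3) (1,2) (0,1) [ray(1,0) blocked at (4,4); ray(-1,-1) blocked at (0,1)]
  WB@(4,1): attacks (3,2) (2,3) (1,4) (3,0)
Union (17 distinct): (0,1) (0,2) (0,4) (1,0) (1,2) (1,4) (2,2) (2,3) (2,4) (3,0) (3,1) (3,2) (3,3) (3,4) (4,0) (4,3) (4,4)

Answer: 17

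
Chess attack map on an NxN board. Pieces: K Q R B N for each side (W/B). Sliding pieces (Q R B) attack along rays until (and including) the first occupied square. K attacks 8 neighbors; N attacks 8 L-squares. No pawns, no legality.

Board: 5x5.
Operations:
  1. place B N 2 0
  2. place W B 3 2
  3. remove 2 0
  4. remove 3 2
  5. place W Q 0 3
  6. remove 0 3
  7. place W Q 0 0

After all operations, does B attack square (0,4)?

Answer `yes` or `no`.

Answer: no

Derivation:
Op 1: place BN@(2,0)
Op 2: place WB@(3,2)
Op 3: remove (2,0)
Op 4: remove (3,2)
Op 5: place WQ@(0,3)
Op 6: remove (0,3)
Op 7: place WQ@(0,0)
Per-piece attacks for B:
B attacks (0,4): no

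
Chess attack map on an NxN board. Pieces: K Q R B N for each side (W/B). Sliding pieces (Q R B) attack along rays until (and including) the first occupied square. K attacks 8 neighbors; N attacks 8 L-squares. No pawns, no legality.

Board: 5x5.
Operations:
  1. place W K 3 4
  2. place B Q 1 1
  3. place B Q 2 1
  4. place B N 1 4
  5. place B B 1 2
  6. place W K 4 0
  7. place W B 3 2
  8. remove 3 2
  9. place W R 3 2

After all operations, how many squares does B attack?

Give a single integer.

Op 1: place WK@(3,4)
Op 2: place BQ@(1,1)
Op 3: place BQ@(2,1)
Op 4: place BN@(1,4)
Op 5: place BB@(1,2)
Op 6: place WK@(4,0)
Op 7: place WB@(3,2)
Op 8: remove (3,2)
Op 9: place WR@(3,2)
Per-piece attacks for B:
  BQ@(1,1): attacks (1,2) (1,0) (2,1) (0,1) (2,2) (3,3) (4,4) (2,0) (0,2) (0,0) [ray(0,1) blocked at (1,2); ray(1,0) blocked at (2,1)]
  BB@(1,2): attacks (2,3) (3,4) (2,1) (0,3) (0,1) [ray(1,1) blocked at (3,4); ray(1,-1) blocked at (2,1)]
  BN@(1,4): attacks (2,2) (3,3) (0,2)
  BQ@(2,1): attacks (2,2) (2,3) (2,4) (2,0) (3,1) (4,1) (1,1) (3,2) (3,0) (1,2) (1,0) [ray(-1,0) blocked at (1,1); ray(1,1) blocked at (3,2); ray(-1,1) blocked at (1,2)]
Union (19 distinct): (0,0) (0,1) (0,2) (0,3) (1,0) (1,1) (1,2) (2,0) (2,1) (2,2) (2,3) (2,4) (3,0) (3,1) (3,2) (3,3) (3,4) (4,1) (4,4)

Answer: 19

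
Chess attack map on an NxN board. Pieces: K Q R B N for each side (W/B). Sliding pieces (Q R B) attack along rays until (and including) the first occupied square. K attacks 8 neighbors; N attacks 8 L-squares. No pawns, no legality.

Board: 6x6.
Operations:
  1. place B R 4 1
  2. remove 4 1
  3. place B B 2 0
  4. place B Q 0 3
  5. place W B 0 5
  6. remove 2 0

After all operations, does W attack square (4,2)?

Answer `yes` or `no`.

Op 1: place BR@(4,1)
Op 2: remove (4,1)
Op 3: place BB@(2,0)
Op 4: place BQ@(0,3)
Op 5: place WB@(0,5)
Op 6: remove (2,0)
Per-piece attacks for W:
  WB@(0,5): attacks (1,4) (2,3) (3,2) (4,1) (5,0)
W attacks (4,2): no

Answer: no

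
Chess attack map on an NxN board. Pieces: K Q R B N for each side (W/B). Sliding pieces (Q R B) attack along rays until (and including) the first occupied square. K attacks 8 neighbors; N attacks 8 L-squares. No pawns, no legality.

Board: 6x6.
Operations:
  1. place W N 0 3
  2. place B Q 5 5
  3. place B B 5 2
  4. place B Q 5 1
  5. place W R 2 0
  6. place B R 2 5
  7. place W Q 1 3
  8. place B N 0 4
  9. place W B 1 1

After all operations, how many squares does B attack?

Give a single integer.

Answer: 26

Derivation:
Op 1: place WN@(0,3)
Op 2: place BQ@(5,5)
Op 3: place BB@(5,2)
Op 4: place BQ@(5,1)
Op 5: place WR@(2,0)
Op 6: place BR@(2,5)
Op 7: place WQ@(1,3)
Op 8: place BN@(0,4)
Op 9: place WB@(1,1)
Per-piece attacks for B:
  BN@(0,4): attacks (2,5) (1,2) (2,3)
  BR@(2,5): attacks (2,4) (2,3) (2,2) (2,1) (2,0) (3,5) (4,5) (5,5) (1,5) (0,5) [ray(0,-1) blocked at (2,0); ray(1,0) blocked at (5,5)]
  BQ@(5,1): attacks (5,2) (5,0) (4,1) (3,1) (2,1) (1,1) (4,2) (3,3) (2,4) (1,5) (4,0) [ray(0,1) blocked at (5,2); ray(-1,0) blocked at (1,1)]
  BB@(5,2): attacks (4,3) (3,4) (2,5) (4,1) (3,0) [ray(-1,1) blocked at (2,5)]
  BQ@(5,5): attacks (5,4) (5,3) (5,2) (4,5) (3,5) (2,5) (4,4) (3,3) (2,2) (1,1) [ray(0,-1) blocked at (5,2); ray(-1,0) blocked at (2,5); ray(-1,-1) blocked at (1,1)]
Union (26 distinct): (0,5) (1,1) (1,2) (1,5) (2,0) (2,1) (2,2) (2,3) (2,4) (2,5) (3,0) (3,1) (3,3) (3,4) (3,5) (4,0) (4,1) (4,2) (4,3) (4,4) (4,5) (5,0) (5,2) (5,3) (5,4) (5,5)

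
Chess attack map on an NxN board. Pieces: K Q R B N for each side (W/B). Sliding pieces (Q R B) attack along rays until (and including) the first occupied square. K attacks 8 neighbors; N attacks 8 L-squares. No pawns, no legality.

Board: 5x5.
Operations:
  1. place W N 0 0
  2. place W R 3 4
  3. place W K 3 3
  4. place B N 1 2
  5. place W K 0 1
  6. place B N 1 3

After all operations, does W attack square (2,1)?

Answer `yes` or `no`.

Answer: yes

Derivation:
Op 1: place WN@(0,0)
Op 2: place WR@(3,4)
Op 3: place WK@(3,3)
Op 4: place BN@(1,2)
Op 5: place WK@(0,1)
Op 6: place BN@(1,3)
Per-piece attacks for W:
  WN@(0,0): attacks (1,2) (2,1)
  WK@(0,1): attacks (0,2) (0,0) (1,1) (1,2) (1,0)
  WK@(3,3): attacks (3,4) (3,2) (4,3) (2,3) (4,4) (4,2) (2,4) (2,2)
  WR@(3,4): attacks (3,3) (4,4) (2,4) (1,4) (0,4) [ray(0,-1) blocked at (3,3)]
W attacks (2,1): yes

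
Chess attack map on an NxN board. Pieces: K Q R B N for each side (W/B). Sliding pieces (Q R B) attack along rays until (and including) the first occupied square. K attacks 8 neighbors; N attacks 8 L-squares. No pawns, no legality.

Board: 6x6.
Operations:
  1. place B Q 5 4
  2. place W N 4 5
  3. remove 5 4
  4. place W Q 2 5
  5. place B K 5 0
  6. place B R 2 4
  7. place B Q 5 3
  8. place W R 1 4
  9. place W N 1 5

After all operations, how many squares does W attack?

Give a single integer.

Op 1: place BQ@(5,4)
Op 2: place WN@(4,5)
Op 3: remove (5,4)
Op 4: place WQ@(2,5)
Op 5: place BK@(5,0)
Op 6: place BR@(2,4)
Op 7: place BQ@(5,3)
Op 8: place WR@(1,4)
Op 9: place WN@(1,5)
Per-piece attacks for W:
  WR@(1,4): attacks (1,5) (1,3) (1,2) (1,1) (1,0) (2,4) (0,4) [ray(0,1) blocked at (1,5); ray(1,0) blocked at (2,4)]
  WN@(1,5): attacks (2,3) (3,4) (0,3)
  WQ@(2,5): attacks (2,4) (3,5) (4,5) (1,5) (3,4) (4,3) (5,2) (1,4) [ray(0,-1) blocked at (2,4); ray(1,0) blocked at (4,5); ray(-1,0) blocked at (1,5); ray(-1,-1) blocked at (1,4)]
  WN@(4,5): attacks (5,3) (3,3) (2,4)
Union (17 distinct): (0,3) (0,4) (1,0) (1,1) (1,2) (1,3) (1,4) (1,5) (2,3) (2,4) (3,3) (3,4) (3,5) (4,3) (4,5) (5,2) (5,3)

Answer: 17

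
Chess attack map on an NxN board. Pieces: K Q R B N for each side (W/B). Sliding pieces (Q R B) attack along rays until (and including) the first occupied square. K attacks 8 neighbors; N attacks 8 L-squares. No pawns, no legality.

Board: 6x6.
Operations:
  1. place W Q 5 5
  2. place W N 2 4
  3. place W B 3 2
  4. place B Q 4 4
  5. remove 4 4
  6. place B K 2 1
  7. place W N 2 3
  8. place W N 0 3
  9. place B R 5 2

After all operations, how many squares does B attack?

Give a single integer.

Op 1: place WQ@(5,5)
Op 2: place WN@(2,4)
Op 3: place WB@(3,2)
Op 4: place BQ@(4,4)
Op 5: remove (4,4)
Op 6: place BK@(2,1)
Op 7: place WN@(2,3)
Op 8: place WN@(0,3)
Op 9: place BR@(5,2)
Per-piece attacks for B:
  BK@(2,1): attacks (2,2) (2,0) (3,1) (1,1) (3,2) (3,0) (1,2) (1,0)
  BR@(5,2): attacks (5,3) (5,4) (5,5) (5,1) (5,0) (4,2) (3,2) [ray(0,1) blocked at (5,5); ray(-1,0) blocked at (3,2)]
Union (14 distinct): (1,0) (1,1) (1,2) (2,0) (2,2) (3,0) (3,1) (3,2) (4,2) (5,0) (5,1) (5,3) (5,4) (5,5)

Answer: 14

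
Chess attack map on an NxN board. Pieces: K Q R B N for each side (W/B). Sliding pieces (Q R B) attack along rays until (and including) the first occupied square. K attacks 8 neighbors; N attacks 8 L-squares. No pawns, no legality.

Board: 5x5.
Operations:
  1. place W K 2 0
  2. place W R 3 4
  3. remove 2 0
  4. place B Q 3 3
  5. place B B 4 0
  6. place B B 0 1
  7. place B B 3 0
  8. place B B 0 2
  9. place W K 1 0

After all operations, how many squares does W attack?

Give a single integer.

Answer: 10

Derivation:
Op 1: place WK@(2,0)
Op 2: place WR@(3,4)
Op 3: remove (2,0)
Op 4: place BQ@(3,3)
Op 5: place BB@(4,0)
Op 6: place BB@(0,1)
Op 7: place BB@(3,0)
Op 8: place BB@(0,2)
Op 9: place WK@(1,0)
Per-piece attacks for W:
  WK@(1,0): attacks (1,1) (2,0) (0,0) (2,1) (0,1)
  WR@(3,4): attacks (3,3) (4,4) (2,4) (1,4) (0,4) [ray(0,-1) blocked at (3,3)]
Union (10 distinct): (0,0) (0,1) (0,4) (1,1) (1,4) (2,0) (2,1) (2,4) (3,3) (4,4)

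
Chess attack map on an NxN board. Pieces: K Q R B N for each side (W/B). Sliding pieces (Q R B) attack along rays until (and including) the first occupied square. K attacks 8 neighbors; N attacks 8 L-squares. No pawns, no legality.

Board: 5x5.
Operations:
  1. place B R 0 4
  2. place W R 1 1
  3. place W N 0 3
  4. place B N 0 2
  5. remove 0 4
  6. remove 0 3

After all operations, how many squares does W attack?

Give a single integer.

Answer: 8

Derivation:
Op 1: place BR@(0,4)
Op 2: place WR@(1,1)
Op 3: place WN@(0,3)
Op 4: place BN@(0,2)
Op 5: remove (0,4)
Op 6: remove (0,3)
Per-piece attacks for W:
  WR@(1,1): attacks (1,2) (1,3) (1,4) (1,0) (2,1) (3,1) (4,1) (0,1)
Union (8 distinct): (0,1) (1,0) (1,2) (1,3) (1,4) (2,1) (3,1) (4,1)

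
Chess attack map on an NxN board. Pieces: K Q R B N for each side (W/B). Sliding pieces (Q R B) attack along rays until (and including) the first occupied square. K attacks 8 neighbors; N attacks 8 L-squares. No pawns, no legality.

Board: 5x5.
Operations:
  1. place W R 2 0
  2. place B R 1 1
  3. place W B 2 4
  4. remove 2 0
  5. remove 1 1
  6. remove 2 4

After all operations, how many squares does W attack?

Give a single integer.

Op 1: place WR@(2,0)
Op 2: place BR@(1,1)
Op 3: place WB@(2,4)
Op 4: remove (2,0)
Op 5: remove (1,1)
Op 6: remove (2,4)
Per-piece attacks for W:
Union (0 distinct): (none)

Answer: 0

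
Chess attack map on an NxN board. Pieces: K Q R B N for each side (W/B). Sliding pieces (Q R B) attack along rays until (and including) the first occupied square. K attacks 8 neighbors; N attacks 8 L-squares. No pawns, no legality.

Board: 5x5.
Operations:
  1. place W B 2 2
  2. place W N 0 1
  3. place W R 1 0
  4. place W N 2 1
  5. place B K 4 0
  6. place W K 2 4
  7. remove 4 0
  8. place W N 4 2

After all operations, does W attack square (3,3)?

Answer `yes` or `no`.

Op 1: place WB@(2,2)
Op 2: place WN@(0,1)
Op 3: place WR@(1,0)
Op 4: place WN@(2,1)
Op 5: place BK@(4,0)
Op 6: place WK@(2,4)
Op 7: remove (4,0)
Op 8: place WN@(4,2)
Per-piece attacks for W:
  WN@(0,1): attacks (1,3) (2,2) (2,0)
  WR@(1,0): attacks (1,1) (1,2) (1,3) (1,4) (2,0) (3,0) (4,0) (0,0)
  WN@(2,1): attacks (3,3) (4,2) (1,3) (0,2) (4,0) (0,0)
  WB@(2,2): attacks (3,3) (4,4) (3,1) (4,0) (1,3) (0,4) (1,1) (0,0)
  WK@(2,4): attacks (2,3) (3,4) (1,4) (3,3) (1,3)
  WN@(4,2): attacks (3,4) (2,3) (3,0) (2,1)
W attacks (3,3): yes

Answer: yes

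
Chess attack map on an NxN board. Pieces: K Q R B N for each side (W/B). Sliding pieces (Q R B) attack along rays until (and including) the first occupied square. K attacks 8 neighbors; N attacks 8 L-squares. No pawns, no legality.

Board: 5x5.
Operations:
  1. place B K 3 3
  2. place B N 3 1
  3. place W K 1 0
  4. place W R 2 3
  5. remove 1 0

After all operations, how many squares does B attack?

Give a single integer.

Answer: 10

Derivation:
Op 1: place BK@(3,3)
Op 2: place BN@(3,1)
Op 3: place WK@(1,0)
Op 4: place WR@(2,3)
Op 5: remove (1,0)
Per-piece attacks for B:
  BN@(3,1): attacks (4,3) (2,3) (1,2) (1,0)
  BK@(3,3): attacks (3,4) (3,2) (4,3) (2,3) (4,4) (4,2) (2,4) (2,2)
Union (10 distinct): (1,0) (1,2) (2,2) (2,3) (2,4) (3,2) (3,4) (4,2) (4,3) (4,4)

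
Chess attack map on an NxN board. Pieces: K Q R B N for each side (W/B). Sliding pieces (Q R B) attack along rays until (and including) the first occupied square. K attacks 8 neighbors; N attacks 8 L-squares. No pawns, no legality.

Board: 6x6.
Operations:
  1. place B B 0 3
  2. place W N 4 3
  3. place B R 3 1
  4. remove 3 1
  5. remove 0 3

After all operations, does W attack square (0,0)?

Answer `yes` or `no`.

Op 1: place BB@(0,3)
Op 2: place WN@(4,3)
Op 3: place BR@(3,1)
Op 4: remove (3,1)
Op 5: remove (0,3)
Per-piece attacks for W:
  WN@(4,3): attacks (5,5) (3,5) (2,4) (5,1) (3,1) (2,2)
W attacks (0,0): no

Answer: no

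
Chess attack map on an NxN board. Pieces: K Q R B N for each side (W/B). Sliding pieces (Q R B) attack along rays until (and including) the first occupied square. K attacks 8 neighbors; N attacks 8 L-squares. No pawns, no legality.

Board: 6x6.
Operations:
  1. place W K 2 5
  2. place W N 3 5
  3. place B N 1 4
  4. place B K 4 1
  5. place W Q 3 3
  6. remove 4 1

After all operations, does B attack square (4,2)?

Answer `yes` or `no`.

Answer: no

Derivation:
Op 1: place WK@(2,5)
Op 2: place WN@(3,5)
Op 3: place BN@(1,4)
Op 4: place BK@(4,1)
Op 5: place WQ@(3,3)
Op 6: remove (4,1)
Per-piece attacks for B:
  BN@(1,4): attacks (3,5) (2,2) (3,3) (0,2)
B attacks (4,2): no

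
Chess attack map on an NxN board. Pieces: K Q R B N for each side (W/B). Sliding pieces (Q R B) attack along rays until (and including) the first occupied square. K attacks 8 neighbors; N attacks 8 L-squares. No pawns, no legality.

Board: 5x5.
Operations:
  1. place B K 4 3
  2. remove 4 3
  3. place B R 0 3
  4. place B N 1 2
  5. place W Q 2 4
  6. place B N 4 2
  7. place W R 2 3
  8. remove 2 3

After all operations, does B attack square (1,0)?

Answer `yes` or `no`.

Answer: no

Derivation:
Op 1: place BK@(4,3)
Op 2: remove (4,3)
Op 3: place BR@(0,3)
Op 4: place BN@(1,2)
Op 5: place WQ@(2,4)
Op 6: place BN@(4,2)
Op 7: place WR@(2,3)
Op 8: remove (2,3)
Per-piece attacks for B:
  BR@(0,3): attacks (0,4) (0,2) (0,1) (0,0) (1,3) (2,3) (3,3) (4,3)
  BN@(1,2): attacks (2,4) (3,3) (0,4) (2,0) (3,1) (0,0)
  BN@(4,2): attacks (3,4) (2,3) (3,0) (2,1)
B attacks (1,0): no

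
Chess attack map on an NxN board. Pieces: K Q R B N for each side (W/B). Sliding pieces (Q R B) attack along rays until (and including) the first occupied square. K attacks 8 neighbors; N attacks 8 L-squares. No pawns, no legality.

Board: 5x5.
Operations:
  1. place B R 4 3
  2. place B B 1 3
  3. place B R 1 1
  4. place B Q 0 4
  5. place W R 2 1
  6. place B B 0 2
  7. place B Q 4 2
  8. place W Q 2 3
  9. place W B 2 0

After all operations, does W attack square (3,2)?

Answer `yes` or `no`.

Answer: yes

Derivation:
Op 1: place BR@(4,3)
Op 2: place BB@(1,3)
Op 3: place BR@(1,1)
Op 4: place BQ@(0,4)
Op 5: place WR@(2,1)
Op 6: place BB@(0,2)
Op 7: place BQ@(4,2)
Op 8: place WQ@(2,3)
Op 9: place WB@(2,0)
Per-piece attacks for W:
  WB@(2,0): attacks (3,1) (4,2) (1,1) [ray(1,1) blocked at (4,2); ray(-1,1) blocked at (1,1)]
  WR@(2,1): attacks (2,2) (2,3) (2,0) (3,1) (4,1) (1,1) [ray(0,1) blocked at (2,3); ray(0,-1) blocked at (2,0); ray(-1,0) blocked at (1,1)]
  WQ@(2,3): attacks (2,4) (2,2) (2,1) (3,3) (4,3) (1,3) (3,4) (3,2) (4,1) (1,4) (1,2) (0,1) [ray(0,-1) blocked at (2,1); ray(1,0) blocked at (4,3); ray(-1,0) blocked at (1,3)]
W attacks (3,2): yes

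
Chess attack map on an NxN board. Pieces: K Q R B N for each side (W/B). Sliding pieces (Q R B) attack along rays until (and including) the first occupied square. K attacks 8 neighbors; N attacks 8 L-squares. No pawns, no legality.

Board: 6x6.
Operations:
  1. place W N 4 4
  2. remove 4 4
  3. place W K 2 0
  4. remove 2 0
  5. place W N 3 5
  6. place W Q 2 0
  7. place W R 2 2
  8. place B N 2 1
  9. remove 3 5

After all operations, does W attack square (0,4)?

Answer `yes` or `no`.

Answer: no

Derivation:
Op 1: place WN@(4,4)
Op 2: remove (4,4)
Op 3: place WK@(2,0)
Op 4: remove (2,0)
Op 5: place WN@(3,5)
Op 6: place WQ@(2,0)
Op 7: place WR@(2,2)
Op 8: place BN@(2,1)
Op 9: remove (3,5)
Per-piece attacks for W:
  WQ@(2,0): attacks (2,1) (3,0) (4,0) (5,0) (1,0) (0,0) (3,1) (4,2) (5,3) (1,1) (0,2) [ray(0,1) blocked at (2,1)]
  WR@(2,2): attacks (2,3) (2,4) (2,5) (2,1) (3,2) (4,2) (5,2) (1,2) (0,2) [ray(0,-1) blocked at (2,1)]
W attacks (0,4): no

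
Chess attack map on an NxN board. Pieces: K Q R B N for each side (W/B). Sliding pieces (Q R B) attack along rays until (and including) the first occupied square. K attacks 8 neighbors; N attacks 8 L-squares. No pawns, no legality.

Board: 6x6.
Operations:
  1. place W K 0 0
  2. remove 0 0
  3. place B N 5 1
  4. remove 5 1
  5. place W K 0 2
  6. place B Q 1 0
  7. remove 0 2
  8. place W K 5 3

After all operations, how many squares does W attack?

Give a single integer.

Answer: 5

Derivation:
Op 1: place WK@(0,0)
Op 2: remove (0,0)
Op 3: place BN@(5,1)
Op 4: remove (5,1)
Op 5: place WK@(0,2)
Op 6: place BQ@(1,0)
Op 7: remove (0,2)
Op 8: place WK@(5,3)
Per-piece attacks for W:
  WK@(5,3): attacks (5,4) (5,2) (4,3) (4,4) (4,2)
Union (5 distinct): (4,2) (4,3) (4,4) (5,2) (5,4)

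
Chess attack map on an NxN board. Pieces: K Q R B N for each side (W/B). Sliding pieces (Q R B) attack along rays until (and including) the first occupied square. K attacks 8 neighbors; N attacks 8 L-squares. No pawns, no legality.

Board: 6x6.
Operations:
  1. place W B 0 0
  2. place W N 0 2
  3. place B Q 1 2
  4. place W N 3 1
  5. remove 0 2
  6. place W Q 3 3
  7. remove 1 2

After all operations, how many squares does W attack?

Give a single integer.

Op 1: place WB@(0,0)
Op 2: place WN@(0,2)
Op 3: place BQ@(1,2)
Op 4: place WN@(3,1)
Op 5: remove (0,2)
Op 6: place WQ@(3,3)
Op 7: remove (1,2)
Per-piece attacks for W:
  WB@(0,0): attacks (1,1) (2,2) (3,3) [ray(1,1) blocked at (3,3)]
  WN@(3,1): attacks (4,3) (5,2) (2,3) (1,2) (5,0) (1,0)
  WQ@(3,3): attacks (3,4) (3,5) (3,2) (3,1) (4,3) (5,3) (2,3) (1,3) (0,3) (4,4) (5,5) (4,2) (5,1) (2,4) (1,5) (2,2) (1,1) (0,0) [ray(0,-1) blocked at (3,1); ray(-1,-1) blocked at (0,0)]
Union (23 distinct): (0,0) (0,3) (1,0) (1,1) (1,2) (1,3) (1,5) (2,2) (2,3) (2,4) (3,1) (3,2) (3,3) (3,4) (3,5) (4,2) (4,3) (4,4) (5,0) (5,1) (5,2) (5,3) (5,5)

Answer: 23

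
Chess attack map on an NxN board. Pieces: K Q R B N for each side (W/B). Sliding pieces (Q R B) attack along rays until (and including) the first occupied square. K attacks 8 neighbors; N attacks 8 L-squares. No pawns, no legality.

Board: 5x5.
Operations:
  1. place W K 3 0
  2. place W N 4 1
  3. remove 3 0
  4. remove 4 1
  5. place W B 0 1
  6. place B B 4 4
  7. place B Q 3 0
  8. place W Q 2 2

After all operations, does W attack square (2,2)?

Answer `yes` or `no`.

Answer: no

Derivation:
Op 1: place WK@(3,0)
Op 2: place WN@(4,1)
Op 3: remove (3,0)
Op 4: remove (4,1)
Op 5: place WB@(0,1)
Op 6: place BB@(4,4)
Op 7: place BQ@(3,0)
Op 8: place WQ@(2,2)
Per-piece attacks for W:
  WB@(0,1): attacks (1,2) (2,3) (3,4) (1,0)
  WQ@(2,2): attacks (2,3) (2,4) (2,1) (2,0) (3,2) (4,2) (1,2) (0,2) (3,3) (4,4) (3,1) (4,0) (1,3) (0,4) (1,1) (0,0) [ray(1,1) blocked at (4,4)]
W attacks (2,2): no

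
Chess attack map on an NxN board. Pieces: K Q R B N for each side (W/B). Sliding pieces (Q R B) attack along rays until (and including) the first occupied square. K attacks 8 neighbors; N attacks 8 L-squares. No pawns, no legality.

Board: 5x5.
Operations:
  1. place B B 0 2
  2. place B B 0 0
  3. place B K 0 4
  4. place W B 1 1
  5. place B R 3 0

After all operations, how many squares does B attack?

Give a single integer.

Answer: 13

Derivation:
Op 1: place BB@(0,2)
Op 2: place BB@(0,0)
Op 3: place BK@(0,4)
Op 4: place WB@(1,1)
Op 5: place BR@(3,0)
Per-piece attacks for B:
  BB@(0,0): attacks (1,1) [ray(1,1) blocked at (1,1)]
  BB@(0,2): attacks (1,3) (2,4) (1,1) [ray(1,-1) blocked at (1,1)]
  BK@(0,4): attacks (0,3) (1,4) (1,3)
  BR@(3,0): attacks (3,1) (3,2) (3,3) (3,4) (4,0) (2,0) (1,0) (0,0) [ray(-1,0) blocked at (0,0)]
Union (13 distinct): (0,0) (0,3) (1,0) (1,1) (1,3) (1,4) (2,0) (2,4) (3,1) (3,2) (3,3) (3,4) (4,0)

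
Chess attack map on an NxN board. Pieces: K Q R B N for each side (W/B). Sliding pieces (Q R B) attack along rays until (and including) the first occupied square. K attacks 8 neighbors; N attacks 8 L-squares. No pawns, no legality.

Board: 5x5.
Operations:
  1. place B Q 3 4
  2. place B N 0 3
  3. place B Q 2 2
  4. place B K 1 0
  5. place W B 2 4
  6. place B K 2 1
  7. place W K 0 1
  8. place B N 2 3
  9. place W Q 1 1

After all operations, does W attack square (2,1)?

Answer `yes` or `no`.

Answer: yes

Derivation:
Op 1: place BQ@(3,4)
Op 2: place BN@(0,3)
Op 3: place BQ@(2,2)
Op 4: place BK@(1,0)
Op 5: place WB@(2,4)
Op 6: place BK@(2,1)
Op 7: place WK@(0,1)
Op 8: place BN@(2,3)
Op 9: place WQ@(1,1)
Per-piece attacks for W:
  WK@(0,1): attacks (0,2) (0,0) (1,1) (1,2) (1,0)
  WQ@(1,1): attacks (1,2) (1,3) (1,4) (1,0) (2,1) (0,1) (2,2) (2,0) (0,2) (0,0) [ray(0,-1) blocked at (1,0); ray(1,0) blocked at (2,1); ray(-1,0) blocked at (0,1); ray(1,1) blocked at (2,2)]
  WB@(2,4): attacks (3,3) (4,2) (1,3) (0,2)
W attacks (2,1): yes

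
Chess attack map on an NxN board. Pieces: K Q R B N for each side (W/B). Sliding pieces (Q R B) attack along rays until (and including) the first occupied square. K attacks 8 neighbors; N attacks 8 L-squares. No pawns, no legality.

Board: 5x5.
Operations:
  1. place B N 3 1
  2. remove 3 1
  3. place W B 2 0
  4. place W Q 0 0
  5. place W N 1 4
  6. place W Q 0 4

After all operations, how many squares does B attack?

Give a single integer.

Answer: 0

Derivation:
Op 1: place BN@(3,1)
Op 2: remove (3,1)
Op 3: place WB@(2,0)
Op 4: place WQ@(0,0)
Op 5: place WN@(1,4)
Op 6: place WQ@(0,4)
Per-piece attacks for B:
Union (0 distinct): (none)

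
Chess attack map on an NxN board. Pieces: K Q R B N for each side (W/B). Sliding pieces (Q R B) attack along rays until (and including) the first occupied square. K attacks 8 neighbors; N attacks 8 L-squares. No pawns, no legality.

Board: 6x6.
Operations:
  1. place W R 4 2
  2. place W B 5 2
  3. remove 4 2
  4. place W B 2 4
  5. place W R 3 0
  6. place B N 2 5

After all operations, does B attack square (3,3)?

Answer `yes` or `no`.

Answer: yes

Derivation:
Op 1: place WR@(4,2)
Op 2: place WB@(5,2)
Op 3: remove (4,2)
Op 4: place WB@(2,4)
Op 5: place WR@(3,0)
Op 6: place BN@(2,5)
Per-piece attacks for B:
  BN@(2,5): attacks (3,3) (4,4) (1,3) (0,4)
B attacks (3,3): yes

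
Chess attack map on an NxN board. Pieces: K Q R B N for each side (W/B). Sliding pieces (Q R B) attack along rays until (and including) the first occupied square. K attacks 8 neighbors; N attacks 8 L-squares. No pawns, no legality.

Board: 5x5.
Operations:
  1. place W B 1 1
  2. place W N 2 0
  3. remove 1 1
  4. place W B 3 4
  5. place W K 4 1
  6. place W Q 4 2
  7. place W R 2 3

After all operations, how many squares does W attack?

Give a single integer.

Answer: 19

Derivation:
Op 1: place WB@(1,1)
Op 2: place WN@(2,0)
Op 3: remove (1,1)
Op 4: place WB@(3,4)
Op 5: place WK@(4,1)
Op 6: place WQ@(4,2)
Op 7: place WR@(2,3)
Per-piece attacks for W:
  WN@(2,0): attacks (3,2) (4,1) (1,2) (0,1)
  WR@(2,3): attacks (2,4) (2,2) (2,1) (2,0) (3,3) (4,3) (1,3) (0,3) [ray(0,-1) blocked at (2,0)]
  WB@(3,4): attacks (4,3) (2,3) [ray(-1,-1) blocked at (2,3)]
  WK@(4,1): attacks (4,2) (4,0) (3,1) (3,2) (3,0)
  WQ@(4,2): attacks (4,3) (4,4) (4,1) (3,2) (2,2) (1,2) (0,2) (3,3) (2,4) (3,1) (2,0) [ray(0,-1) blocked at (4,1); ray(-1,-1) blocked at (2,0)]
Union (19 distinct): (0,1) (0,2) (0,3) (1,2) (1,3) (2,0) (2,1) (2,2) (2,3) (2,4) (3,0) (3,1) (3,2) (3,3) (4,0) (4,1) (4,2) (4,3) (4,4)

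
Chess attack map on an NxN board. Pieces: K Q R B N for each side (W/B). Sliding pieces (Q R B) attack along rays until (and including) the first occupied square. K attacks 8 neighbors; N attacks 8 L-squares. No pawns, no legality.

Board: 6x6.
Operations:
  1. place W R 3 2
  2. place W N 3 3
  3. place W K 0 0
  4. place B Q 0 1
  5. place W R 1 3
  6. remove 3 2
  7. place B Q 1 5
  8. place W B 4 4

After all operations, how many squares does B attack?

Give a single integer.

Op 1: place WR@(3,2)
Op 2: place WN@(3,3)
Op 3: place WK@(0,0)
Op 4: place BQ@(0,1)
Op 5: place WR@(1,3)
Op 6: remove (3,2)
Op 7: place BQ@(1,5)
Op 8: place WB@(4,4)
Per-piece attacks for B:
  BQ@(0,1): attacks (0,2) (0,3) (0,4) (0,5) (0,0) (1,1) (2,1) (3,1) (4,1) (5,1) (1,2) (2,3) (3,4) (4,5) (1,0) [ray(0,-1) blocked at (0,0)]
  BQ@(1,5): attacks (1,4) (1,3) (2,5) (3,5) (4,5) (5,5) (0,5) (2,4) (3,3) (0,4) [ray(0,-1) blocked at (1,3); ray(1,-1) blocked at (3,3)]
Union (22 distinct): (0,0) (0,2) (0,3) (0,4) (0,5) (1,0) (1,1) (1,2) (1,3) (1,4) (2,1) (2,3) (2,4) (2,5) (3,1) (3,3) (3,4) (3,5) (4,1) (4,5) (5,1) (5,5)

Answer: 22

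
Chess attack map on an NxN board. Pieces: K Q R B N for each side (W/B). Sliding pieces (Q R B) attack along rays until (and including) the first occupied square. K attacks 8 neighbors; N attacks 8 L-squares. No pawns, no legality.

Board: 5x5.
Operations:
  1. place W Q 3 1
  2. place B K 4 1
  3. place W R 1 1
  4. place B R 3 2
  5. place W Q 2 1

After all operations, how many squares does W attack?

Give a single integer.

Op 1: place WQ@(3,1)
Op 2: place BK@(4,1)
Op 3: place WR@(1,1)
Op 4: place BR@(3,2)
Op 5: place WQ@(2,1)
Per-piece attacks for W:
  WR@(1,1): attacks (1,2) (1,3) (1,4) (1,0) (2,1) (0,1) [ray(1,0) blocked at (2,1)]
  WQ@(2,1): attacks (2,2) (2,3) (2,4) (2,0) (3,1) (1,1) (3,2) (3,0) (1,2) (0,3) (1,0) [ray(1,0) blocked at (3,1); ray(-1,0) blocked at (1,1); ray(1,1) blocked at (3,2)]
  WQ@(3,1): attacks (3,2) (3,0) (4,1) (2,1) (4,2) (4,0) (2,2) (1,3) (0,4) (2,0) [ray(0,1) blocked at (3,2); ray(1,0) blocked at (4,1); ray(-1,0) blocked at (2,1)]
Union (19 distinct): (0,1) (0,3) (0,4) (1,0) (1,1) (1,2) (1,3) (1,4) (2,0) (2,1) (2,2) (2,3) (2,4) (3,0) (3,1) (3,2) (4,0) (4,1) (4,2)

Answer: 19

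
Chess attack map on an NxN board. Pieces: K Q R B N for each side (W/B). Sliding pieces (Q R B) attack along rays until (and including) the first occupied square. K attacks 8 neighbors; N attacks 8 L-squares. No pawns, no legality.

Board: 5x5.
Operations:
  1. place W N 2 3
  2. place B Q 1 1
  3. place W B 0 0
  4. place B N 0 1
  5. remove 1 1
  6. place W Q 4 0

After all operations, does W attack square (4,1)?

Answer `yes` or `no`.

Op 1: place WN@(2,3)
Op 2: place BQ@(1,1)
Op 3: place WB@(0,0)
Op 4: place BN@(0,1)
Op 5: remove (1,1)
Op 6: place WQ@(4,0)
Per-piece attacks for W:
  WB@(0,0): attacks (1,1) (2,2) (3,3) (4,4)
  WN@(2,3): attacks (4,4) (0,4) (3,1) (4,2) (1,1) (0,2)
  WQ@(4,0): attacks (4,1) (4,2) (4,3) (4,4) (3,0) (2,0) (1,0) (0,0) (3,1) (2,2) (1,3) (0,4) [ray(-1,0) blocked at (0,0)]
W attacks (4,1): yes

Answer: yes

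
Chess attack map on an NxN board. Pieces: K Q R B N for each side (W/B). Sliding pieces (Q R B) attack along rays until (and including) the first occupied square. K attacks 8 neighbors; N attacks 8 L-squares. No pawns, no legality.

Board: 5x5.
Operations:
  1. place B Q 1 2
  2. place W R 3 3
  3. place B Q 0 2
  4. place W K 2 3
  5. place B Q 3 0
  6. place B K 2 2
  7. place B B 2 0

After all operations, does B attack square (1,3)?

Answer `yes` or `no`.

Op 1: place BQ@(1,2)
Op 2: place WR@(3,3)
Op 3: place BQ@(0,2)
Op 4: place WK@(2,3)
Op 5: place BQ@(3,0)
Op 6: place BK@(2,2)
Op 7: place BB@(2,0)
Per-piece attacks for B:
  BQ@(0,2): attacks (0,3) (0,4) (0,1) (0,0) (1,2) (1,3) (2,4) (1,1) (2,0) [ray(1,0) blocked at (1,2); ray(1,-1) blocked at (2,0)]
  BQ@(1,2): attacks (1,3) (1,4) (1,1) (1,0) (2,2) (0,2) (2,3) (2,1) (3,0) (0,3) (0,1) [ray(1,0) blocked at (2,2); ray(-1,0) blocked at (0,2); ray(1,1) blocked at (2,3); ray(1,-1) blocked at (3,0)]
  BB@(2,0): attacks (3,1) (4,2) (1,1) (0,2) [ray(-1,1) blocked at (0,2)]
  BK@(2,2): attacks (2,3) (2,1) (3,2) (1,2) (3,3) (3,1) (1,3) (1,1)
  BQ@(3,0): attacks (3,1) (3,2) (3,3) (4,0) (2,0) (4,1) (2,1) (1,2) [ray(0,1) blocked at (3,3); ray(-1,0) blocked at (2,0); ray(-1,1) blocked at (1,2)]
B attacks (1,3): yes

Answer: yes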